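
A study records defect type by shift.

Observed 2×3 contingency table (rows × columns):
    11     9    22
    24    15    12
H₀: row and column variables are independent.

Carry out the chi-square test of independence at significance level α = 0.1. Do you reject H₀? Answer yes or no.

Row totals [42, 51], col totals [35, 24, 34], n=93
χ² = (11−15.81)²/15.81 + (9−10.84)²/10.84 + (22−15.35)²/15.35 + (24−19.19)²/19.19 + (15−13.16)²/13.16 + (12−18.65)²/18.65 = 8.4782
df = 2
p-value (upper-tail) = 0.01442
At α=0.1: p < α → reject H₀

reject H₀: yes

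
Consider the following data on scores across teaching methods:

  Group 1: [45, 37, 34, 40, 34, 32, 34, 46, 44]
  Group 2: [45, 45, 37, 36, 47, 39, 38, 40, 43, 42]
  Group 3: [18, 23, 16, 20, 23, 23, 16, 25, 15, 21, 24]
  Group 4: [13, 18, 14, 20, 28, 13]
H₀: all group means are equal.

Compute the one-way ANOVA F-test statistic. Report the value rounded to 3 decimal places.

Group means [38.44, 41.20, 20.36, 17.67], grand mean 30.222
SSB = Σnᵢ(x̄ᵢ−x̄)² = 3828.521; SSW = ΣΣ(x−x̄ᵢ)² = 661.701
MSB = 3828.521/3 = 1276.1737; MSW = 661.701/32 = 20.6782
F = MSB/MSW = 61.7160
df = (3, 32)

test statistic = 61.716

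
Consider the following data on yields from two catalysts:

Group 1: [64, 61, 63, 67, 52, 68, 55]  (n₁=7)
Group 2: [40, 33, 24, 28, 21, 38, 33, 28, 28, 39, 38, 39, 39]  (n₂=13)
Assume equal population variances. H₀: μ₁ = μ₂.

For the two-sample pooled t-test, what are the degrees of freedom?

degrees of freedom = 18

df = n₁ + n₂ − 2 = 7 + 13 − 2 = 18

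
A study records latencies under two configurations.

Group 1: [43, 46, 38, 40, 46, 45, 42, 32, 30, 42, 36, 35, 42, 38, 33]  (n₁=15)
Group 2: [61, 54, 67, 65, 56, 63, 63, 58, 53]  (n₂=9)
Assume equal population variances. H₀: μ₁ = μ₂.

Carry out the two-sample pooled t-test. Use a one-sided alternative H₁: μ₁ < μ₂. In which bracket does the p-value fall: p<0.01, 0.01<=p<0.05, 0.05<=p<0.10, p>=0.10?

p-value bracket: p<0.01

x̄₁=39.200, s₁=5.144, n₁=15
x̄₂=60.000, s₂=4.975, n₂=9
s_p² = [14·5.144² + 8·4.975²]/22 = 25.8364
SE = √(s_p²·(1/15+1/9)) = 2.1432
t = (39.200−60.000)/2.1432 = -9.7053
df = 22
p-value (one-sided, H₁ less) = 0.00000
→ bracket: p<0.01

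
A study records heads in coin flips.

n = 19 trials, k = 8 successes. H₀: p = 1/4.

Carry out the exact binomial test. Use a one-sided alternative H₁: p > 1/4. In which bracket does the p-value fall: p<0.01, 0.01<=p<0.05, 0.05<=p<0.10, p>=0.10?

p-value bracket: 0.05<=p<0.10

Exact binomial: n=19, k=8, p₀=1/4=0.2500
P(X≥8) from Σ C(n,i)·p₀^i·(1−p₀)^(n−i)
p-value (one-sided, H₁ greater) = 0.07746
→ bracket: 0.05<=p<0.10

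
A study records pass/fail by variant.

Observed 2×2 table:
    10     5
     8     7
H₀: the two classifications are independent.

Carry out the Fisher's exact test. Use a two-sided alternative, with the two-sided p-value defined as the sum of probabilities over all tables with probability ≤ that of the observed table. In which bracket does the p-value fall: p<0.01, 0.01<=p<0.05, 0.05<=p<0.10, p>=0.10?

p-value bracket: p>=0.10

Margins: r₁=15, r₂=15, c₁=18, c₂=12, n=30
p_obs = C(15,10)·C(15,8)/C(30,18); sum pmf over tables with pmf ≤ p_obs
p-value (two-sided) = 0.71038
→ bracket: p>=0.10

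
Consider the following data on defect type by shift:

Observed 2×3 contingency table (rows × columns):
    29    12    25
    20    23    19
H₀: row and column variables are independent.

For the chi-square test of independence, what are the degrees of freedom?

df = (r−1)(c−1) = (2−1)·(3−1) = 2

degrees of freedom = 2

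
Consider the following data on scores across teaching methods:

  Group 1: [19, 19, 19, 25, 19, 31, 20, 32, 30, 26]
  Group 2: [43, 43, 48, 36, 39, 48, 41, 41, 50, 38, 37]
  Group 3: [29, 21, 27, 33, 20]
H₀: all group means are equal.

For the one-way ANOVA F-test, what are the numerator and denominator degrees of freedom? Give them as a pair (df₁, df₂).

k = 3 groups, N = 26 total
df = (k−1, N−k) = (3−1, 26−3) = (2, 23)

degrees of freedom = [2, 23]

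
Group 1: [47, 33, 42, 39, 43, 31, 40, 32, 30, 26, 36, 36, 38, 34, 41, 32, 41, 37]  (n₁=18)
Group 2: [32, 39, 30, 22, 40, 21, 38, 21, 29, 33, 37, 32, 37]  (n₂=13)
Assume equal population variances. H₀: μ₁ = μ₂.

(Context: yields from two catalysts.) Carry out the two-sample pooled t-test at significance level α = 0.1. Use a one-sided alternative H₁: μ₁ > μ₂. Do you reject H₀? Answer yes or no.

reject H₀: yes

x̄₁=36.556, s₁=5.349, n₁=18
x̄₂=31.615, s₂=6.789, n₂=13
s_p² = [17·5.349² + 12·6.789²]/29 = 35.8456
SE = √(s_p²·(1/18+1/13)) = 2.1792
t = (36.556−31.615)/2.1792 = 2.2670
df = 29
p-value (one-sided, H₁ greater) = 0.01551
At α=0.1: p < α → reject H₀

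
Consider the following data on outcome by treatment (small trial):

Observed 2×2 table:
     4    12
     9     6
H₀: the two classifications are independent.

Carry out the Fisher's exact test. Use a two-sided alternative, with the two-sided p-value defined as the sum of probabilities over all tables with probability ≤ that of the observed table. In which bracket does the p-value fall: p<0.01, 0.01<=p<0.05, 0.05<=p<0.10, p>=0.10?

Margins: r₁=16, r₂=15, c₁=13, c₂=18, n=31
p_obs = C(16,4)·C(15,9)/C(31,13); sum pmf over tables with pmf ≤ p_obs
p-value (two-sided) = 0.07317
→ bracket: 0.05<=p<0.10

p-value bracket: 0.05<=p<0.10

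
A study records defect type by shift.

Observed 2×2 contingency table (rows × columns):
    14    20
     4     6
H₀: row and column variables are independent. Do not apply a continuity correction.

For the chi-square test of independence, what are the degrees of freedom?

df = (r−1)(c−1) = (2−1)·(2−1) = 1

degrees of freedom = 1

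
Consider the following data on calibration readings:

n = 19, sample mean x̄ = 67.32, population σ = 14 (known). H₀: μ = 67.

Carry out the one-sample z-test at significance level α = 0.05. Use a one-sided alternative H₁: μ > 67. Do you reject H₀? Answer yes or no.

SE = σ/√n = 14/√19 = 3.2118
z = (x̄−μ₀)/SE = (67.32−67)/3.2118 = 0.0996
p-value (one-sided, H₁ greater) = 0.46032
At α=0.05: p ≥ α → fail to reject H₀

reject H₀: no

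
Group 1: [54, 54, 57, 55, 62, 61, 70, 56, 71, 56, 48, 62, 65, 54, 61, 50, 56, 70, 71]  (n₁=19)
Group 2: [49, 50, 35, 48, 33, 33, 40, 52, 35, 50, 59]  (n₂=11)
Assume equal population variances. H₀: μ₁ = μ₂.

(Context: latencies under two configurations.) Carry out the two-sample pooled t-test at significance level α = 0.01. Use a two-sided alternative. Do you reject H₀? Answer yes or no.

reject H₀: yes

x̄₁=59.632, s₁=7.104, n₁=19
x̄₂=44.000, s₂=9.066, n₂=11
s_p² = [18·7.104² + 10·9.066²]/28 = 61.8008
SE = √(s_p²·(1/19+1/11)) = 2.9784
t = (59.632−44.000)/2.9784 = 5.2483
df = 28
p-value (two-sided) = 0.00001
At α=0.01: p < α → reject H₀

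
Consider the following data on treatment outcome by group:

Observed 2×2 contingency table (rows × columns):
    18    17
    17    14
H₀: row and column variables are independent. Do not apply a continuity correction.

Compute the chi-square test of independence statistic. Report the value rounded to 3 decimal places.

Row totals [35, 31], col totals [35, 31], n=66
χ² = (18−18.56)²/18.56 + (17−16.44)²/16.44 + (17−16.44)²/16.44 + (14−14.56)²/14.56 = 0.0768
df = 1

test statistic = 0.077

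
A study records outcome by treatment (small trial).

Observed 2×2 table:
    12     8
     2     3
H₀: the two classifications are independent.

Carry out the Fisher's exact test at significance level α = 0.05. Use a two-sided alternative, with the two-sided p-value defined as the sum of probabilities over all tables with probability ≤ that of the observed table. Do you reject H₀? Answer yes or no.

reject H₀: no

Margins: r₁=20, r₂=5, c₁=14, c₂=11, n=25
p_obs = C(20,12)·C(5,2)/C(25,14); sum pmf over tables with pmf ≤ p_obs
p-value (two-sided) = 0.62319
At α=0.05: p ≥ α → fail to reject H₀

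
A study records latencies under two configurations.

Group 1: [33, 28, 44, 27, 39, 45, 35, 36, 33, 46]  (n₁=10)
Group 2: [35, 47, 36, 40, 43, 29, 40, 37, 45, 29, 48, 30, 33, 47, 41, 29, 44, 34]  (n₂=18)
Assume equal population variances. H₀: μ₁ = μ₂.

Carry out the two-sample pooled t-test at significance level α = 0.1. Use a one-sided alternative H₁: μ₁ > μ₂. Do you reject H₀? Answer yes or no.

x̄₁=36.600, s₁=6.786, n₁=10
x̄₂=38.167, s₂=6.644, n₂=18
s_p² = [9·6.786² + 17·6.644²]/26 = 44.8038
SE = √(s_p²·(1/10+1/18)) = 2.6400
t = (36.600−38.167)/2.6400 = -0.5934
df = 26
p-value (one-sided, H₁ greater) = 0.72099
At α=0.1: p ≥ α → fail to reject H₀

reject H₀: no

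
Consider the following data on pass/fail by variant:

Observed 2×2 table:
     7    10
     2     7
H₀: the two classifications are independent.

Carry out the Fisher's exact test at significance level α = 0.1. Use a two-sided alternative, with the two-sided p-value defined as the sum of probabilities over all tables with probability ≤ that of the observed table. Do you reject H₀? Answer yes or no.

Margins: r₁=17, r₂=9, c₁=9, c₂=17, n=26
p_obs = C(17,7)·C(9,2)/C(26,9); sum pmf over tables with pmf ≤ p_obs
p-value (two-sided) = 0.41775
At α=0.1: p ≥ α → fail to reject H₀

reject H₀: no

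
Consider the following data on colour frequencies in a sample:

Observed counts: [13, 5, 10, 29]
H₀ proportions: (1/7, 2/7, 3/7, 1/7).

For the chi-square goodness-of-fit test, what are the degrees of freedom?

df = k − 1 = 4 − 1 = 3

degrees of freedom = 3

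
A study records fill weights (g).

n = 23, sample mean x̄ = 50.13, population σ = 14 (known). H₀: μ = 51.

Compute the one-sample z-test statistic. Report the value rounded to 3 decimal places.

test statistic = -0.298

SE = σ/√n = 14/√23 = 2.9192
z = (x̄−μ₀)/SE = (50.13−51)/2.9192 = -0.2980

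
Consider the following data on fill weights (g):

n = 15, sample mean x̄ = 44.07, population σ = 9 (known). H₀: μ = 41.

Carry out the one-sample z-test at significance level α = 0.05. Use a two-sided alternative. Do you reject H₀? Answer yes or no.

SE = σ/√n = 9/√15 = 2.3238
z = (x̄−μ₀)/SE = (44.07−41)/2.3238 = 1.3211
p-value (two-sided) = 0.18646
At α=0.05: p ≥ α → fail to reject H₀

reject H₀: no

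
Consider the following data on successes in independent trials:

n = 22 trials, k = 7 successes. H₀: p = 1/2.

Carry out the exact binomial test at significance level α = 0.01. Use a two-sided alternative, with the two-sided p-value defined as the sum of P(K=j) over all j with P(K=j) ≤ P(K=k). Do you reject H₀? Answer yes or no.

reject H₀: no

Exact binomial: n=22, k=7, p₀=1/2=0.5000
P(X=j) = C(n,j)·p₀^j·(1−p₀)^(n−j); p = Σ P(X=j) over j with P(X=j) ≤ P(X=7)
p-value (two-sided) = 0.13380
At α=0.01: p ≥ α → fail to reject H₀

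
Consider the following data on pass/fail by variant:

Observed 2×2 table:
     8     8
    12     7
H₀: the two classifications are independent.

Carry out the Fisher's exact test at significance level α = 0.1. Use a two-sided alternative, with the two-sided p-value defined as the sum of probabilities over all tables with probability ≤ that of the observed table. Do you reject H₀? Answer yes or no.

Margins: r₁=16, r₂=19, c₁=20, c₂=15, n=35
p_obs = C(16,8)·C(19,12)/C(35,20); sum pmf over tables with pmf ≤ p_obs
p-value (two-sided) = 0.50602
At α=0.1: p ≥ α → fail to reject H₀

reject H₀: no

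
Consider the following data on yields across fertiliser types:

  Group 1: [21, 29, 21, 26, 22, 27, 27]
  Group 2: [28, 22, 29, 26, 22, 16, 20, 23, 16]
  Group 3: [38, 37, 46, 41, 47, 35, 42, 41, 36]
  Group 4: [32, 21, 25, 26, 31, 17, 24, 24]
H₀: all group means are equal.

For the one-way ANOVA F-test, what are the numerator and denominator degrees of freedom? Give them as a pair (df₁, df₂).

degrees of freedom = [3, 29]

k = 4 groups, N = 33 total
df = (k−1, N−k) = (4−1, 33−4) = (3, 29)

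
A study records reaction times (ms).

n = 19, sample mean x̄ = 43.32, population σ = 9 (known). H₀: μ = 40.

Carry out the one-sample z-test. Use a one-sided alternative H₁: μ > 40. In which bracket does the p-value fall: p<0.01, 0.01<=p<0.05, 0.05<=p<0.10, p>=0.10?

SE = σ/√n = 9/√19 = 2.0647
z = (x̄−μ₀)/SE = (43.32−40)/2.0647 = 1.6079
p-value (one-sided, H₁ greater) = 0.05392
→ bracket: 0.05<=p<0.10

p-value bracket: 0.05<=p<0.10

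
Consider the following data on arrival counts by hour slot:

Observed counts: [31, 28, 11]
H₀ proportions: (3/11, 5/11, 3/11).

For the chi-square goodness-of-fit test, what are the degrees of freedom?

df = k − 1 = 3 − 1 = 2

degrees of freedom = 2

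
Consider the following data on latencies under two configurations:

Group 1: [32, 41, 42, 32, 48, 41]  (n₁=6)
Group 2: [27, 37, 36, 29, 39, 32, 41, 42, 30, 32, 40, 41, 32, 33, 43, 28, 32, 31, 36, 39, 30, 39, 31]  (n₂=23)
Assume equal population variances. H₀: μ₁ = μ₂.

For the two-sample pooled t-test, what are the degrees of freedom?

degrees of freedom = 27

df = n₁ + n₂ − 2 = 6 + 23 − 2 = 27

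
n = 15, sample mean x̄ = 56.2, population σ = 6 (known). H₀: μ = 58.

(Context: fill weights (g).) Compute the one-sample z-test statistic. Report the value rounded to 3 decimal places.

SE = σ/√n = 6/√15 = 1.5492
z = (x̄−μ₀)/SE = (56.2−58)/1.5492 = -1.1619

test statistic = -1.162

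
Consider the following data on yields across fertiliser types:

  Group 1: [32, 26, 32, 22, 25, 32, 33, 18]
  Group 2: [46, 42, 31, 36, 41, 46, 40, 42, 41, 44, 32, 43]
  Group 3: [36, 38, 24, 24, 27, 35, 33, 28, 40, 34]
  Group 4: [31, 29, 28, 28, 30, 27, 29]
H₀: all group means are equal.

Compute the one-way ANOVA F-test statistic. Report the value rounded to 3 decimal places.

Group means [27.50, 40.33, 31.90, 28.86], grand mean 33.108
SSB = Σnᵢ(x̄ᵢ−x̄)² = 1019.144; SSW = ΣΣ(x−x̄ᵢ)² = 796.424
MSB = 1019.144/3 = 339.7146; MSW = 796.424/33 = 24.1341
F = MSB/MSW = 14.0762
df = (3, 33)

test statistic = 14.076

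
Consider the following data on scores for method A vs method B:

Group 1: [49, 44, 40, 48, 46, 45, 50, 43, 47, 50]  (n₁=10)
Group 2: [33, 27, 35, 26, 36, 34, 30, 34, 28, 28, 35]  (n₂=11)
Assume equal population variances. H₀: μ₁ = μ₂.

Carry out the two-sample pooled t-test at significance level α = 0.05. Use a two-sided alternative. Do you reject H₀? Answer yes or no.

x̄₁=46.200, s₁=3.259, n₁=10
x̄₂=31.455, s₂=3.698, n₂=11
s_p² = [9·3.259² + 10·3.698²]/19 = 12.2278
SE = √(s_p²·(1/10+1/11)) = 1.5279
t = (46.200−31.455)/1.5279 = 9.6510
df = 19
p-value (two-sided) = 0.00000
At α=0.05: p < α → reject H₀

reject H₀: yes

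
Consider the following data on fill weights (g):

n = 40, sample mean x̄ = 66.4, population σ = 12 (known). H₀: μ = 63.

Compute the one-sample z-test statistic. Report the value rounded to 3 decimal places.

test statistic = 1.792

SE = σ/√n = 12/√40 = 1.8974
z = (x̄−μ₀)/SE = (66.4−63)/1.8974 = 1.7920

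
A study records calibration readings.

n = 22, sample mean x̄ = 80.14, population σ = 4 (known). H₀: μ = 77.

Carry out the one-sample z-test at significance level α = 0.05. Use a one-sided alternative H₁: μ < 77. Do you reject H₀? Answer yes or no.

SE = σ/√n = 4/√22 = 0.8528
z = (x̄−μ₀)/SE = (80.14−77)/0.8528 = 3.6820
p-value (one-sided, H₁ less) = 0.99988
At α=0.05: p ≥ α → fail to reject H₀

reject H₀: no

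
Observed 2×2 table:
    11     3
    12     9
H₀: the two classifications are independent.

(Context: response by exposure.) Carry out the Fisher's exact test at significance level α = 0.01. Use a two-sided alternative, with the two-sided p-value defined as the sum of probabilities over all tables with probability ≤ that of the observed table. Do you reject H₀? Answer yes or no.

Margins: r₁=14, r₂=21, c₁=23, c₂=12, n=35
p_obs = C(14,11)·C(21,12)/C(35,23); sum pmf over tables with pmf ≤ p_obs
p-value (two-sided) = 0.28164
At α=0.01: p ≥ α → fail to reject H₀

reject H₀: no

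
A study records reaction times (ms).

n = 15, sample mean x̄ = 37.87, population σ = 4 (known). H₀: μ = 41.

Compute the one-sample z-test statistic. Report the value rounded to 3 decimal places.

test statistic = -3.031

SE = σ/√n = 4/√15 = 1.0328
z = (x̄−μ₀)/SE = (37.87−41)/1.0328 = -3.0306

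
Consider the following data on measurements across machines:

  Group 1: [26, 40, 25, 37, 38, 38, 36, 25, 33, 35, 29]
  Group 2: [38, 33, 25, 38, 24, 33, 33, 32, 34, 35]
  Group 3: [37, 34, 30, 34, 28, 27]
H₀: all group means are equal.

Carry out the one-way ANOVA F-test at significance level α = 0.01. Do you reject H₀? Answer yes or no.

Group means [32.91, 32.50, 31.67], grand mean 32.481
SSB = Σnᵢ(x̄ᵢ−x̄)² = 5.998; SSW = ΣΣ(x−x̄ᵢ)² = 596.742
MSB = 5.998/2 = 2.9992; MSW = 596.742/24 = 24.8643
F = MSB/MSW = 0.1206
df = (2, 24)
p-value (upper-tail) = 0.88690
At α=0.01: p ≥ α → fail to reject H₀

reject H₀: no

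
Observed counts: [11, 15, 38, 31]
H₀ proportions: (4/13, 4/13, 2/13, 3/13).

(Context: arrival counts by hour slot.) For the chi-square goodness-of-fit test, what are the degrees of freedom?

df = k − 1 = 4 − 1 = 3

degrees of freedom = 3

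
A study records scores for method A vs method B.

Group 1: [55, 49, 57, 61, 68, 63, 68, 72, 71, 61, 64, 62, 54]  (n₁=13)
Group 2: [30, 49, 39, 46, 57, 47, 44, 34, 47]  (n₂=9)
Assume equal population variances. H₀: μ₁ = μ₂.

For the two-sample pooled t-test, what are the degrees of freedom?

df = n₁ + n₂ − 2 = 13 + 9 − 2 = 20

degrees of freedom = 20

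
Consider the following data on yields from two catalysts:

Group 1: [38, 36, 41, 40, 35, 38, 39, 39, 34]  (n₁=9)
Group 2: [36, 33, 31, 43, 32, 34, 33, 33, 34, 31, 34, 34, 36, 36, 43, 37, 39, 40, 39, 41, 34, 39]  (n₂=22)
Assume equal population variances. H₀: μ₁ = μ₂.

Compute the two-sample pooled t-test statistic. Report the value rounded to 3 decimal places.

x̄₁=37.778, s₁=2.333, n₁=9
x̄₂=36.000, s₂=3.651, n₂=22
s_p² = [8·2.333² + 21·3.651²]/29 = 11.1571
SE = √(s_p²·(1/9+1/22)) = 1.3217
t = (37.778−36.000)/1.3217 = 1.3451
df = 29

test statistic = 1.345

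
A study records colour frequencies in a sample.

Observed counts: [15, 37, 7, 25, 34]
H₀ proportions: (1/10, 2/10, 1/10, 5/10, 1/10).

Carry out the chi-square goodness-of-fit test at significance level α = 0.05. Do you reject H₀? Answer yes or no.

n = 118; E_i = n·p_i = [11.80, 23.60, 11.80, 59.00, 11.80]
χ² = (15−11.80)²/11.80 + (37−23.60)²/23.60 + (7−11.80)²/11.80 + (25−59.00)²/59.00 + (34−11.80)²/11.80 = 71.7881
df = 4
p-value (upper-tail) = 0.00000
At α=0.05: p < α → reject H₀

reject H₀: yes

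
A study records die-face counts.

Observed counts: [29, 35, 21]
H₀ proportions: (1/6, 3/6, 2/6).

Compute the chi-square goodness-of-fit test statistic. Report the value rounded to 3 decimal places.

n = 85; E_i = n·p_i = [14.17, 42.50, 28.33]
χ² = (29−14.17)²/14.17 + (35−42.50)²/42.50 + (21−28.33)²/28.33 = 18.7529
df = 2

test statistic = 18.753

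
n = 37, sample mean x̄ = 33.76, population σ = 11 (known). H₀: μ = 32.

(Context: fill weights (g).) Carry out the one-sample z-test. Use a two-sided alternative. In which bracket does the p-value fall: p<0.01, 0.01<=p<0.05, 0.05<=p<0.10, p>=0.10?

p-value bracket: p>=0.10

SE = σ/√n = 11/√37 = 1.8084
z = (x̄−μ₀)/SE = (33.76−32)/1.8084 = 0.9732
p-value (two-sided) = 0.33043
→ bracket: p>=0.10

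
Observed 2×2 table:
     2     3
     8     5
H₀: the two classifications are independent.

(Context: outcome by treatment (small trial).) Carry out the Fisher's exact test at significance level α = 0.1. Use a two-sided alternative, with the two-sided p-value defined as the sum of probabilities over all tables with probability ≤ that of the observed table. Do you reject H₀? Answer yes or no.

reject H₀: no

Margins: r₁=5, r₂=13, c₁=10, c₂=8, n=18
p_obs = C(5,2)·C(13,8)/C(18,10); sum pmf over tables with pmf ≤ p_obs
p-value (two-sided) = 0.60784
At α=0.1: p ≥ α → fail to reject H₀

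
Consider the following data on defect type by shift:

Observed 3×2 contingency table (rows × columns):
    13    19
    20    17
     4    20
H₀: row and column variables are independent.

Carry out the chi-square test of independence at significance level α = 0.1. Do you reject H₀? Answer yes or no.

reject H₀: yes

Row totals [32, 37, 24], col totals [37, 56], n=93
χ² = (13−12.73)²/12.73 + (19−19.27)²/19.27 + (20−14.72)²/14.72 + (17−22.28)²/22.28 + (4−9.55)²/9.55 + (20−14.45)²/14.45 = 8.5083
df = 2
p-value (upper-tail) = 0.01421
At α=0.1: p < α → reject H₀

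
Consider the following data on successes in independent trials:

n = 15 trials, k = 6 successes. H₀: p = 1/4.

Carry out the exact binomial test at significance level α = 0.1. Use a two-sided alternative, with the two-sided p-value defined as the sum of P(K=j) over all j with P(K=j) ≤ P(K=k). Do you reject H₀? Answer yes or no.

Exact binomial: n=15, k=6, p₀=1/4=0.2500
P(X=j) = C(n,j)·p₀^j·(1−p₀)^(n−j); p = Σ P(X=j) over j with P(X=j) ≤ P(X=6)
p-value (two-sided) = 0.22855
At α=0.1: p ≥ α → fail to reject H₀

reject H₀: no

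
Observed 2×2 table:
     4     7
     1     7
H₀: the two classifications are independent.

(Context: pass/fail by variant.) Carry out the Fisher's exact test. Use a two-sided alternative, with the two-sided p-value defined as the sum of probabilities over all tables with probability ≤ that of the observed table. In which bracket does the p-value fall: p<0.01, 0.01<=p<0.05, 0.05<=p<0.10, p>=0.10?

Margins: r₁=11, r₂=8, c₁=5, c₂=14, n=19
p_obs = C(11,4)·C(8,1)/C(19,5); sum pmf over tables with pmf ≤ p_obs
p-value (two-sided) = 0.33781
→ bracket: p>=0.10

p-value bracket: p>=0.10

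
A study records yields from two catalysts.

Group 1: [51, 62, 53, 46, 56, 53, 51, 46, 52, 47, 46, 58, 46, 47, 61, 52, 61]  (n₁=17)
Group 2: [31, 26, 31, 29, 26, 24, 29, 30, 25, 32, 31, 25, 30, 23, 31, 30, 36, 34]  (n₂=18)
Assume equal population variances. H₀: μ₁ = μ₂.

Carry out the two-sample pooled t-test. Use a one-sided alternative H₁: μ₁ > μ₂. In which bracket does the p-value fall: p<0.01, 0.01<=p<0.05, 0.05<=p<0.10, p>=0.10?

x̄₁=52.235, s₁=5.652, n₁=17
x̄₂=29.056, s₂=3.539, n₂=18
s_p² = [16·5.652² + 17·3.539²]/33 = 21.9395
SE = √(s_p²·(1/17+1/18)) = 1.5841
t = (52.235−29.056)/1.5841 = 14.6326
df = 33
p-value (one-sided, H₁ greater) = 0.00000
→ bracket: p<0.01

p-value bracket: p<0.01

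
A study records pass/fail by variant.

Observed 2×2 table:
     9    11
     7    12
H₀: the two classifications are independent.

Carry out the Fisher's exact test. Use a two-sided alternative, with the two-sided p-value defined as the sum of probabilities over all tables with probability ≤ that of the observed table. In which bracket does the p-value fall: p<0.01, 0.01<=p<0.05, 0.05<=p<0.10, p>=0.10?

Margins: r₁=20, r₂=19, c₁=16, c₂=23, n=39
p_obs = C(20,9)·C(19,7)/C(39,16); sum pmf over tables with pmf ≤ p_obs
p-value (two-sided) = 0.74753
→ bracket: p>=0.10

p-value bracket: p>=0.10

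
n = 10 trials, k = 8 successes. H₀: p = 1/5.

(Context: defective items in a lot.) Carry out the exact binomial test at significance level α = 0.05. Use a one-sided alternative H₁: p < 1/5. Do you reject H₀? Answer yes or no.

reject H₀: no

Exact binomial: n=10, k=8, p₀=1/5=0.2000
P(X≤8) from Σ C(n,i)·p₀^i·(1−p₀)^(n−i)
p-value (one-sided, H₁ less) = 1.00000
At α=0.05: p ≥ α → fail to reject H₀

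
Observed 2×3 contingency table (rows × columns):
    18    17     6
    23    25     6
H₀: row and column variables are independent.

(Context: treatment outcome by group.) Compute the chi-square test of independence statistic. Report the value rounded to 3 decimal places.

test statistic = 0.361

Row totals [41, 54], col totals [41, 42, 12], n=95
χ² = (18−17.69)²/17.69 + (17−18.13)²/18.13 + (6−5.18)²/5.18 + (23−23.31)²/23.31 + (25−23.87)²/23.87 + (6−6.82)²/6.82 = 0.3614
df = 2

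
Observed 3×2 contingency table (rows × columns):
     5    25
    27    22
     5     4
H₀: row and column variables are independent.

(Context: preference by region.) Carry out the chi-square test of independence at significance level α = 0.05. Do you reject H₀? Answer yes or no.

Row totals [30, 49, 9], col totals [37, 51], n=88
χ² = (5−12.61)²/12.61 + (25−17.39)²/17.39 + (27−20.60)²/20.60 + (22−28.40)²/28.40 + (5−3.78)²/3.78 + (4−5.22)²/5.22 = 12.0319
df = 2
p-value (upper-tail) = 0.00244
At α=0.05: p < α → reject H₀

reject H₀: yes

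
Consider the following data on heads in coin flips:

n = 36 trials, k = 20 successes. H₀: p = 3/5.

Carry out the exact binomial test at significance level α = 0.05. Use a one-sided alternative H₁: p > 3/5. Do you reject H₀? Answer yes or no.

reject H₀: no

Exact binomial: n=36, k=20, p₀=3/5=0.6000
P(X≥20) from Σ C(n,i)·p₀^i·(1−p₀)^(n−i)
p-value (one-sided, H₁ greater) = 0.76401
At α=0.05: p ≥ α → fail to reject H₀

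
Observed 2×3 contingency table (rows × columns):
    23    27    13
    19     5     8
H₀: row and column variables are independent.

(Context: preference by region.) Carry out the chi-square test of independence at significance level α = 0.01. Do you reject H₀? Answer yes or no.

Row totals [63, 32], col totals [42, 32, 21], n=95
χ² = (23−27.85)²/27.85 + (27−21.22)²/21.22 + (13−13.93)²/13.93 + (19−14.15)²/14.15 + (5−10.78)²/10.78 + (8−7.07)²/7.07 = 7.3649
df = 2
p-value (upper-tail) = 0.02516
At α=0.01: p ≥ α → fail to reject H₀

reject H₀: no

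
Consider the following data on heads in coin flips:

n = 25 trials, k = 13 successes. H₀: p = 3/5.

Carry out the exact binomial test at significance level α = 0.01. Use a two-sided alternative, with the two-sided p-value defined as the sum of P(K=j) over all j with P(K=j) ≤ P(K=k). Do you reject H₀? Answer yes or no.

Exact binomial: n=25, k=13, p₀=3/5=0.6000
P(X=j) = C(n,j)·p₀^j·(1−p₀)^(n−j); p = Σ P(X=j) over j with P(X=j) ≤ P(X=13)
p-value (two-sided) = 0.42127
At α=0.01: p ≥ α → fail to reject H₀

reject H₀: no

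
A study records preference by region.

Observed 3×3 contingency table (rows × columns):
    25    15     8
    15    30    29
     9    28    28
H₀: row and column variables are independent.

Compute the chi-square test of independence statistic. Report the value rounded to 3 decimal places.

test statistic = 24.343

Row totals [48, 74, 65], col totals [49, 73, 65], n=187
χ² = (25−12.58)²/12.58 + (15−18.74)²/18.74 + (8−16.68)²/16.68 + (15−19.39)²/19.39 + (30−28.89)²/28.89 + (29−25.72)²/25.72 + (9−17.03)²/17.03 + (28−25.37)²/25.37 + (28−22.59)²/22.59 = 24.3432
df = 4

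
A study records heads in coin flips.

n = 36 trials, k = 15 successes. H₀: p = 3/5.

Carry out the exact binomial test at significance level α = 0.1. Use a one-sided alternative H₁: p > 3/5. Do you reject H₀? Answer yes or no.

Exact binomial: n=36, k=15, p₀=3/5=0.6000
P(X≥15) from Σ C(n,i)·p₀^i·(1−p₀)^(n−i)
p-value (one-sided, H₁ greater) = 0.99154
At α=0.1: p ≥ α → fail to reject H₀

reject H₀: no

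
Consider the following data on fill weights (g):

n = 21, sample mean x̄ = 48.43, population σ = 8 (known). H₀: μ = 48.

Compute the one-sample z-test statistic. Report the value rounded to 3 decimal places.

SE = σ/√n = 8/√21 = 1.7457
z = (x̄−μ₀)/SE = (48.43−48)/1.7457 = 0.2463

test statistic = 0.246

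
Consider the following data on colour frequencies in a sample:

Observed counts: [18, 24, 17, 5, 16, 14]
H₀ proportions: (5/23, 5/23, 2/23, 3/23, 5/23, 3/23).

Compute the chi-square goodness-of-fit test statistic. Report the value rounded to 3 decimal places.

test statistic = 15.951

n = 94; E_i = n·p_i = [20.43, 20.43, 8.17, 12.26, 20.43, 12.26]
χ² = (18−20.43)²/20.43 + (24−20.43)²/20.43 + (17−8.17)²/8.17 + (5−12.26)²/12.26 + (16−20.43)²/20.43 + (14−12.26)²/12.26 = 15.9514
df = 5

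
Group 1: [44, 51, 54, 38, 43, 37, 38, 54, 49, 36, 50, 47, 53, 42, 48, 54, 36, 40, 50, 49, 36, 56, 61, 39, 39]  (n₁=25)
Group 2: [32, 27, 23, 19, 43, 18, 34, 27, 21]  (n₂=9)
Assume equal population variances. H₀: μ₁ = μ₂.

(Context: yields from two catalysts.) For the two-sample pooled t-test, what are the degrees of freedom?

degrees of freedom = 32

df = n₁ + n₂ − 2 = 25 + 9 − 2 = 32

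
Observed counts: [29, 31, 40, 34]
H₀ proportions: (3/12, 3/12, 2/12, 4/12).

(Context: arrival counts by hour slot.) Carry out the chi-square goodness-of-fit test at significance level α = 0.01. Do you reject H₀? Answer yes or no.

reject H₀: yes

n = 134; E_i = n·p_i = [33.50, 33.50, 22.33, 44.67]
χ² = (29−33.50)²/33.50 + (31−33.50)²/33.50 + (40−22.33)²/22.33 + (34−44.67)²/44.67 = 17.3134
df = 3
p-value (upper-tail) = 0.00061
At α=0.01: p < α → reject H₀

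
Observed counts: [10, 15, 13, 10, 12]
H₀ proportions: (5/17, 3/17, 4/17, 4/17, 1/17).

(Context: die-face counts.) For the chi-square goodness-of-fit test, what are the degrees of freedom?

degrees of freedom = 4

df = k − 1 = 5 − 1 = 4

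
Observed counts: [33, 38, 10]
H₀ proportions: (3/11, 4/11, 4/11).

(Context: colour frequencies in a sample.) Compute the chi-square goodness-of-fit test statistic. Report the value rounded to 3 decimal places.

n = 81; E_i = n·p_i = [22.09, 29.45, 29.45]
χ² = (33−22.09)²/22.09 + (38−29.45)²/29.45 + (10−29.45)²/29.45 = 20.7160
df = 2

test statistic = 20.716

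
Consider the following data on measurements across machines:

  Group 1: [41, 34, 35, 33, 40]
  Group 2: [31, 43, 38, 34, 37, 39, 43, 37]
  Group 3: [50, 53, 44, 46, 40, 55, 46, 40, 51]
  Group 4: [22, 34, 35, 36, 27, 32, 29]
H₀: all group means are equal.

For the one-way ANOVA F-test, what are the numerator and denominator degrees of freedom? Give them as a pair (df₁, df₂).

degrees of freedom = [3, 25]

k = 4 groups, N = 29 total
df = (k−1, N−k) = (4−1, 29−4) = (3, 25)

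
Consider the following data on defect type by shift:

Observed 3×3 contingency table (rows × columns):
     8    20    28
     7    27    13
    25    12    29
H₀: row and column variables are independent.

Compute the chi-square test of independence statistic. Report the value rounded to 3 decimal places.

test statistic = 24.626

Row totals [56, 47, 66], col totals [40, 59, 70], n=169
χ² = (8−13.25)²/13.25 + (20−19.55)²/19.55 + (28−23.20)²/23.20 + (7−11.12)²/11.12 + (27−16.41)²/16.41 + (13−19.47)²/19.47 + (25−15.62)²/15.62 + (12−23.04)²/23.04 + (29−27.34)²/27.34 = 24.6263
df = 4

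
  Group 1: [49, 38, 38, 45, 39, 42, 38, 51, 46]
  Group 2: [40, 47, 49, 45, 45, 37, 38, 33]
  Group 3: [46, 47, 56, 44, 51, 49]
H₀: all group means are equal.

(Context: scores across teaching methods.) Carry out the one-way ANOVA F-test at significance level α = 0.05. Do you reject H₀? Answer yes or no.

Group means [42.89, 41.75, 48.83], grand mean 44.043
SSB = Σnᵢ(x̄ᵢ−x̄)² = 191.734; SSW = ΣΣ(x−x̄ᵢ)² = 513.222
MSB = 191.734/2 = 95.8671; MSW = 513.222/20 = 25.6611
F = MSB/MSW = 3.7359
df = (2, 20)
p-value (upper-tail) = 0.04182
At α=0.05: p < α → reject H₀

reject H₀: yes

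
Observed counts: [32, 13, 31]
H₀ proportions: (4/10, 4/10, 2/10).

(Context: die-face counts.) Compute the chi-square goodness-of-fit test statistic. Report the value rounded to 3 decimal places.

n = 76; E_i = n·p_i = [30.40, 30.40, 15.20]
χ² = (32−30.40)²/30.40 + (13−30.40)²/30.40 + (31−15.20)²/15.20 = 26.4671
df = 2

test statistic = 26.467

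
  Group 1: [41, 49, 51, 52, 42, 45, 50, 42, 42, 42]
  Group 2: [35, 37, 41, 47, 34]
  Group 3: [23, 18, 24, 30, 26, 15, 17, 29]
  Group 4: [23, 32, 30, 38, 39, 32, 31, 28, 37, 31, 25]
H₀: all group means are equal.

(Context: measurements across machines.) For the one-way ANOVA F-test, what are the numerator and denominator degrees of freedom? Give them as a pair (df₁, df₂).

degrees of freedom = [3, 30]

k = 4 groups, N = 34 total
df = (k−1, N−k) = (4−1, 34−4) = (3, 30)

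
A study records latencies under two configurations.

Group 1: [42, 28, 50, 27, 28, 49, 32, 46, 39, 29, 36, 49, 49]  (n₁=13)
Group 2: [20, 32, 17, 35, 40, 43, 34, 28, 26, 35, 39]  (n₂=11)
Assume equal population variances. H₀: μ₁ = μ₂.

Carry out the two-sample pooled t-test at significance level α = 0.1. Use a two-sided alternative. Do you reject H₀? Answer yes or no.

x̄₁=38.769, s₁=9.230, n₁=13
x̄₂=31.727, s₂=8.223, n₂=11
s_p² = [12·9.230² + 10·8.223²]/22 = 77.2041
SE = √(s_p²·(1/13+1/11)) = 3.5996
t = (38.769−31.727)/3.5996 = 1.9563
df = 22
p-value (two-sided) = 0.06324
At α=0.1: p < α → reject H₀

reject H₀: yes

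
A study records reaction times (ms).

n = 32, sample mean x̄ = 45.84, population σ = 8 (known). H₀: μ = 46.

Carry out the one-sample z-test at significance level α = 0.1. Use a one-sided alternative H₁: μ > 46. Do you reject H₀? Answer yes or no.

reject H₀: no

SE = σ/√n = 8/√32 = 1.4142
z = (x̄−μ₀)/SE = (45.84−46)/1.4142 = -0.1131
p-value (one-sided, H₁ greater) = 0.54504
At α=0.1: p ≥ α → fail to reject H₀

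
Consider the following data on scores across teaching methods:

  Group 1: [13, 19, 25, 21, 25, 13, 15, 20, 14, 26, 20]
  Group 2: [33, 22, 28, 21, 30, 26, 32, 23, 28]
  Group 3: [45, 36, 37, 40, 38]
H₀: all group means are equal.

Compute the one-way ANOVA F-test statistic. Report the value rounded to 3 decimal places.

test statistic = 34.755

Group means [19.18, 27.00, 39.20], grand mean 26.000
SSB = Σnᵢ(x̄ᵢ−x̄)² = 1391.564; SSW = ΣΣ(x−x̄ᵢ)² = 440.436
MSB = 1391.564/2 = 695.7818; MSW = 440.436/22 = 20.0198
F = MSB/MSW = 34.7546
df = (2, 22)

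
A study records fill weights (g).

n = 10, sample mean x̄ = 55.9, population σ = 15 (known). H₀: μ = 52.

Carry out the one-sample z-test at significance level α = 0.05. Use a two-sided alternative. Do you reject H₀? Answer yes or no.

SE = σ/√n = 15/√10 = 4.7434
z = (x̄−μ₀)/SE = (55.9−52)/4.7434 = 0.8222
p-value (two-sided) = 0.41097
At α=0.05: p ≥ α → fail to reject H₀

reject H₀: no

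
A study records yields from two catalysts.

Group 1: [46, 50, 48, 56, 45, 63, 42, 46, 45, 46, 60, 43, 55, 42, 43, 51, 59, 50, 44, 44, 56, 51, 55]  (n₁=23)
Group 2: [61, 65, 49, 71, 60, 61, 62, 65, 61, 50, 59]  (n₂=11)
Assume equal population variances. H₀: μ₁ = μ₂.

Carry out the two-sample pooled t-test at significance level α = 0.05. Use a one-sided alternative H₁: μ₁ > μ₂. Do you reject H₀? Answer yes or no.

reject H₀: no

x̄₁=49.565, s₁=6.287, n₁=23
x̄₂=60.364, s₂=6.313, n₂=11
s_p² = [22·6.287² + 10·6.313²]/32 = 39.6312
SE = √(s_p²·(1/23+1/11)) = 2.3078
t = (49.565−60.364)/2.3078 = -4.6791
df = 32
p-value (one-sided, H₁ greater) = 0.99997
At α=0.05: p ≥ α → fail to reject H₀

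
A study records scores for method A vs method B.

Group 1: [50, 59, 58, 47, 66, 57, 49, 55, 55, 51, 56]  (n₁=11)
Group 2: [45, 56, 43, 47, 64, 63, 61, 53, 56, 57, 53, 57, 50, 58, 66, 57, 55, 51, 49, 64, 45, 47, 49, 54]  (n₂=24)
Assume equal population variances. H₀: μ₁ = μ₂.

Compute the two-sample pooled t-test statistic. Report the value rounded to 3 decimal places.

x̄₁=54.818, s₁=5.400, n₁=11
x̄₂=54.167, s₂=6.539, n₂=24
s_p² = [10·5.400² + 23·6.539²]/33 = 38.6354
SE = √(s_p²·(1/11+1/24)) = 2.2632
t = (54.818−54.167)/2.2632 = 0.2879
df = 33

test statistic = 0.288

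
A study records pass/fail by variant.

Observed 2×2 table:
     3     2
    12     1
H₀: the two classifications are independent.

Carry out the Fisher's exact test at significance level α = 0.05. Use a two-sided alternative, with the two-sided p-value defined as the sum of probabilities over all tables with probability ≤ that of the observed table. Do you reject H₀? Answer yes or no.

Margins: r₁=5, r₂=13, c₁=15, c₂=3, n=18
p_obs = C(5,3)·C(13,12)/C(18,15); sum pmf over tables with pmf ≤ p_obs
p-value (two-sided) = 0.17157
At α=0.05: p ≥ α → fail to reject H₀

reject H₀: no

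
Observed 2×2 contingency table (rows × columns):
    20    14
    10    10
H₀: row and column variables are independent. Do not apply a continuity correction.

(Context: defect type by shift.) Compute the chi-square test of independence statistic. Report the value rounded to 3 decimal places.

test statistic = 0.397

Row totals [34, 20], col totals [30, 24], n=54
χ² = (20−18.89)²/18.89 + (14−15.11)²/15.11 + (10−11.11)²/11.11 + (10−8.89)²/8.89 = 0.3971
df = 1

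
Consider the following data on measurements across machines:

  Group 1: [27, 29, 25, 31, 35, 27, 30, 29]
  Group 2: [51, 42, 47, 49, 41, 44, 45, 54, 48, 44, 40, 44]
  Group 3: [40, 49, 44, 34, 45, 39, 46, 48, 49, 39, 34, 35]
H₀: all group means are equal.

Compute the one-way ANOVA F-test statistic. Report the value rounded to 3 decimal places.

test statistic = 32.401

Group means [29.12, 45.75, 41.83], grand mean 40.125
SSB = Σnᵢ(x̄ᵢ−x̄)² = 1382.708; SSW = ΣΣ(x−x̄ᵢ)² = 618.792
MSB = 1382.708/2 = 691.3542; MSW = 618.792/29 = 21.3376
F = MSB/MSW = 32.4007
df = (2, 29)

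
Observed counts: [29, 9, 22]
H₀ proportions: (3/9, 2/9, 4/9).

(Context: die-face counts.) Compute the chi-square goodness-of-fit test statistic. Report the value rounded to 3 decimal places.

n = 60; E_i = n·p_i = [20.00, 13.33, 26.67]
χ² = (29−20.00)²/20.00 + (9−13.33)²/13.33 + (22−26.67)²/26.67 = 6.2750
df = 2

test statistic = 6.275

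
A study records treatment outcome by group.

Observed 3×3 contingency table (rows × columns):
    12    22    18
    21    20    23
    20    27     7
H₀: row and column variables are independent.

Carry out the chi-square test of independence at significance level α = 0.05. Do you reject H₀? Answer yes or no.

reject H₀: yes

Row totals [52, 64, 54], col totals [53, 69, 48], n=170
χ² = (12−16.21)²/16.21 + (22−21.11)²/21.11 + (18−14.68)²/14.68 + (21−19.95)²/19.95 + (20−25.98)²/25.98 + (23−18.07)²/18.07 + (20−16.84)²/16.84 + (27−21.92)²/21.92 + (7−15.25)²/15.25 = 10.8906
df = 4
p-value (upper-tail) = 0.02782
At α=0.05: p < α → reject H₀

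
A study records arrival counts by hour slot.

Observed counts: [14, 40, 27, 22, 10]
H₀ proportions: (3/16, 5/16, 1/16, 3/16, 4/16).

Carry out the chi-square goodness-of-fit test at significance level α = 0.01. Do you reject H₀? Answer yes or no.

n = 113; E_i = n·p_i = [21.19, 35.31, 7.06, 21.19, 28.25]
χ² = (14−21.19)²/21.19 + (40−35.31)²/35.31 + (27−7.06)²/7.06 + (22−21.19)²/21.19 + (10−28.25)²/28.25 = 71.1652
df = 4
p-value (upper-tail) = 0.00000
At α=0.01: p < α → reject H₀

reject H₀: yes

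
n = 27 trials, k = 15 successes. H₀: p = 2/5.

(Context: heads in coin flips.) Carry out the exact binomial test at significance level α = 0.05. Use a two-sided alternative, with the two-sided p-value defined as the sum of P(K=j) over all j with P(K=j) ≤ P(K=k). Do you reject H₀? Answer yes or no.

reject H₀: no

Exact binomial: n=27, k=15, p₀=2/5=0.4000
P(X=j) = C(n,j)·p₀^j·(1−p₀)^(n−j); p = Σ P(X=j) over j with P(X=j) ≤ P(X=15)
p-value (two-sided) = 0.11642
At α=0.05: p ≥ α → fail to reject H₀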